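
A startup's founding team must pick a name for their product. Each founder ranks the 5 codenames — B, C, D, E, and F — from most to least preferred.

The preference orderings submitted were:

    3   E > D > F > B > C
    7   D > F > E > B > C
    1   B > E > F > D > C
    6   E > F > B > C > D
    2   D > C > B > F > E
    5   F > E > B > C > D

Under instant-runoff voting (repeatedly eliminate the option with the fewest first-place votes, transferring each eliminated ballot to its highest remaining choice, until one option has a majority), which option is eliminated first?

Round 1: D 9, E 9, F 5, B 1, C 0. C has the fewest and is eliminated.
Round 2: D 9, E 9, F 5, B 1. B has the fewest and is eliminated.
Round 3: E 10, D 9, F 5. F has the fewest and is eliminated.
Round 4: E 15, D 9. E has a majority.

C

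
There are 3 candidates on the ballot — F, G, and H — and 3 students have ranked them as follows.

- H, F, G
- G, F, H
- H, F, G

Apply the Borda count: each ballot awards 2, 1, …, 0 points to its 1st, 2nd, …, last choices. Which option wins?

H

Borda scores:
  F: 1 + 1 + 1 = 3
  G: 0 + 2 + 0 = 2
  H: 2 + 0 + 2 = 4
H has the highest total.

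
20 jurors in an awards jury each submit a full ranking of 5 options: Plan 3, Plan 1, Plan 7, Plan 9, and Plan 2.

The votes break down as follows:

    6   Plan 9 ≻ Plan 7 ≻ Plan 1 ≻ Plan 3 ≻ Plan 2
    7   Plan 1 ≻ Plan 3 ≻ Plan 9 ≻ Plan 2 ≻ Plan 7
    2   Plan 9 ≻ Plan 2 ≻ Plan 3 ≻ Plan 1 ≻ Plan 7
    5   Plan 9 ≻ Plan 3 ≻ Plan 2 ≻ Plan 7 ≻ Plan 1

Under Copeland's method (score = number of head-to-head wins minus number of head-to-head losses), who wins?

Pairwise results:
  Plan 3 vs Plan 1: Plan 1 wins 13–7.
  Plan 3 vs Plan 7: Plan 3 wins 14–6.
  Plan 3 vs Plan 9: Plan 9 wins 13–7.
  Plan 3 vs Plan 2: Plan 3 wins 18–2.
  Plan 1 vs Plan 7: Plan 7 wins 11–9.
  Plan 1 vs Plan 9: Plan 9 wins 13–7.
  Plan 1 vs Plan 2: Plan 1 wins 13–7.
  Plan 7 vs Plan 9: Plan 9 wins 20–0.
  Plan 7 vs Plan 2: Plan 2 wins 14–6.
  Plan 9 vs Plan 2: Plan 9 wins 20–0.
Copeland scores (wins − losses):
  Plan 3: 2 − 2 = 0
  Plan 1: 2 − 2 = 0
  Plan 7: 1 − 3 = -2
  Plan 9: 4 − 0 = 4
  Plan 2: 1 − 3 = -2
Plan 9 has the best Copeland score.

Plan 9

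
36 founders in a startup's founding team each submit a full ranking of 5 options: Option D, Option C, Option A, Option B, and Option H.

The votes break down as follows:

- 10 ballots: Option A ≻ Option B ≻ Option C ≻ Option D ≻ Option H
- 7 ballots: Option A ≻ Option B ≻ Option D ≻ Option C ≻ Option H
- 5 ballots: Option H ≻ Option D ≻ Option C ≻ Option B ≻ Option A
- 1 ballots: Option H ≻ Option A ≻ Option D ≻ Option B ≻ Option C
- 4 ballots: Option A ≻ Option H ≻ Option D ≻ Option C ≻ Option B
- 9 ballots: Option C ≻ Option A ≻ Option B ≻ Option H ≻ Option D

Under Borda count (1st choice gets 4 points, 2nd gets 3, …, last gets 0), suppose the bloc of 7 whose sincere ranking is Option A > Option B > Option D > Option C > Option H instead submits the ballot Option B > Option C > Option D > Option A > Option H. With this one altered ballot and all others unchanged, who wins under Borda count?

Option A

Borda totals with the altered ballot: Option D 49, Option C 91, Option A 93, Option B 82, Option H 45.
The winner is unchanged: still Option A.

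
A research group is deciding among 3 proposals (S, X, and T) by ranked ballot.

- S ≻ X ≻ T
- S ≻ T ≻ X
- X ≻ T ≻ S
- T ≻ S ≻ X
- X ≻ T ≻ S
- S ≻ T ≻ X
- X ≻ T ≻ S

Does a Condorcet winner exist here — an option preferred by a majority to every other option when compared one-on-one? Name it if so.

Head-to-head results (7 voters total):
S vs X: S wins 4–3.
S vs T: T wins 4–3.
X vs T: X wins 4–3.
No candidate beats all others: S beats X beats T beats S, a majority cycle.

None — there is no Condorcet winner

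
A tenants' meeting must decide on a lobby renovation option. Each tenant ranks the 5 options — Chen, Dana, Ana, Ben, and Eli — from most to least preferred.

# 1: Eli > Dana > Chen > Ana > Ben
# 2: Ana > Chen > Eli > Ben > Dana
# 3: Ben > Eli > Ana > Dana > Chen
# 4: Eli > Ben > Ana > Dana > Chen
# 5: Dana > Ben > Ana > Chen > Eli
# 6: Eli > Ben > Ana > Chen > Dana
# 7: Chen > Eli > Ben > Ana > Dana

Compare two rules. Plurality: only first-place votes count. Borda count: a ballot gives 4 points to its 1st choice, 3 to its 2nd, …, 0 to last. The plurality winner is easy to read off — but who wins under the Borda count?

Eli

Plurality first-place counts: Chen 1, Dana 1, Ana 1, Ben 1, Eli 3 → Eli.
Borda totals: Chen 11, Dana 9, Ana 14, Ben 16, Eli 20 → Eli.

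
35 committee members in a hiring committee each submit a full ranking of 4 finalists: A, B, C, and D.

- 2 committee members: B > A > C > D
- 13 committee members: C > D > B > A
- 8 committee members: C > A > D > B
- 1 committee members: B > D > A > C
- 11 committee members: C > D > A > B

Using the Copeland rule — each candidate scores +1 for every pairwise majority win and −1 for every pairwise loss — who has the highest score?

C

Pairwise results:
  A vs B: A wins 19–16.
  A vs C: C wins 32–3.
  A vs D: D wins 25–10.
  B vs C: C wins 32–3.
  B vs D: D wins 32–3.
  C vs D: C wins 34–1.
Copeland scores (wins − losses):
  A: 1 − 2 = -1
  B: 0 − 3 = -3
  C: 3 − 0 = 3
  D: 2 − 1 = 1
C has the best Copeland score.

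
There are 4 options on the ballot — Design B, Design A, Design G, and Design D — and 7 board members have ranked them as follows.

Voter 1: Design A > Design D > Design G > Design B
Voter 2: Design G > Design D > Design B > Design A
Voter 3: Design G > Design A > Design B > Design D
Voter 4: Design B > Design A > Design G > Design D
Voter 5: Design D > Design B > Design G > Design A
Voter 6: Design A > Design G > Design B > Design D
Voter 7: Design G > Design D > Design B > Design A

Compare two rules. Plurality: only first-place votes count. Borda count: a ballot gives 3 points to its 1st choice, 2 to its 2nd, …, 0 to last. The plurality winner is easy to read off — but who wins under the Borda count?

Plurality first-place counts: Design B 1, Design A 2, Design G 3, Design D 1 → Design G.
Borda totals: Design B 9, Design A 10, Design G 14, Design D 9 → Design G.

Design G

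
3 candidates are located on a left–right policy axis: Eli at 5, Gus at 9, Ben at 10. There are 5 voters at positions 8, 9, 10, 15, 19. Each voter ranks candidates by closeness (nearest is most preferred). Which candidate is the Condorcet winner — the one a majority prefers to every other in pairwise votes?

Ben

With single-peaked preferences on a line, the Condorcet winner is the candidate closest to the median voter.
The median voter (position 10) is closest to Ben at 10.
Check: Ben vs Eli — voters closer to Ben: 5 of 5.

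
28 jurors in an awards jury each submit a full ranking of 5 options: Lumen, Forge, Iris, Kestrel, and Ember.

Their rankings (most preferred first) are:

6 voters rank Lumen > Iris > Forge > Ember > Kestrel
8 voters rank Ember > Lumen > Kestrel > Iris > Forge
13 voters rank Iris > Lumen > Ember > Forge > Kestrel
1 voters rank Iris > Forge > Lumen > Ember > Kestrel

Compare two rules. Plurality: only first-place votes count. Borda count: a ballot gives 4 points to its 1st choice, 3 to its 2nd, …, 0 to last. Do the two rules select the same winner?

Plurality first-place counts: Lumen 6, Forge 0, Iris 14, Kestrel 0, Ember 8 → Iris.
Borda totals: Lumen 89, Forge 28, Iris 82, Kestrel 16, Ember 65 → Lumen.
The two rules disagree: plurality picks Iris, Borda picks Lumen.

No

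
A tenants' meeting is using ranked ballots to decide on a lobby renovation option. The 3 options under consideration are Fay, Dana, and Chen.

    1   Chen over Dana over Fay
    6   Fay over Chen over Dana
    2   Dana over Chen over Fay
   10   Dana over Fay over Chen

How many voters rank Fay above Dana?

6

Ballots ranking Fay above Dana: 6.
Ballots ranking Dana above Fay: 1+2+10 = 13.
So 6 of 19 voters prefer Fay to Dana.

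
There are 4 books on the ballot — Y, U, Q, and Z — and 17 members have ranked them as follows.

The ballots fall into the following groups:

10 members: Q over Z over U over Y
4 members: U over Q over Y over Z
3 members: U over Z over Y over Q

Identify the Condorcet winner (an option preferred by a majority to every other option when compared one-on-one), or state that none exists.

Q

Head-to-head results (17 voters total):
Y vs U: U wins 17–0.
Y vs Q: Q wins 14–3.
Y vs Z: Z wins 13–4.
U vs Q: Q wins 10–7.
U vs Z: Z wins 10–7.
Q vs Z: Q wins 14–3.
Q beats each rival — Y (14–3), U (10–7), Z (14–3) — so Q is the Condorcet winner.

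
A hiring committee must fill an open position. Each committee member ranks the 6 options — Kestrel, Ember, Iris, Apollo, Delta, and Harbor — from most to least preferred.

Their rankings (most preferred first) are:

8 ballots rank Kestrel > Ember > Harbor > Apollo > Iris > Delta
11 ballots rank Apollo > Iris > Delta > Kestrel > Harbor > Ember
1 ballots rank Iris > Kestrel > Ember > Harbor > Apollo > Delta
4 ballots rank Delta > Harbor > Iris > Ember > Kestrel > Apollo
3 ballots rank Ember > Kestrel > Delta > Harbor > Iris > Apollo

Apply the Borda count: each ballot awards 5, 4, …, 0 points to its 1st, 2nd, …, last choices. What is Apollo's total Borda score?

72

Borda scores:
  Kestrel: 8·5 + 11·2 + 4 + 4·1 + 3·4 = 82
  Ember: 8·4 + 11·0 + 3 + 4·2 + 3·5 = 58
  Iris: 8·1 + 11·4 + 5 + 4·3 + 3·1 = 72
  Apollo: 8·2 + 11·5 + 1 + 4·0 + 3·0 = 72
  Delta: 8·0 + 11·3 + 0 + 4·5 + 3·3 = 62
  Harbor: 8·3 + 11·1 + 2 + 4·4 + 3·2 = 59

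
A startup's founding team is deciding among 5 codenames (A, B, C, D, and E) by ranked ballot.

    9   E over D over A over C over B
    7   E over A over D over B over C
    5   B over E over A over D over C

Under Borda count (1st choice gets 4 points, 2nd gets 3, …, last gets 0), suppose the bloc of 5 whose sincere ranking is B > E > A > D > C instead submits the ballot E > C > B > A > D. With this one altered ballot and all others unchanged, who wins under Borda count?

Borda totals with the altered ballot: A 44, B 17, C 24, D 41, E 84.
The winner is unchanged: still E.

E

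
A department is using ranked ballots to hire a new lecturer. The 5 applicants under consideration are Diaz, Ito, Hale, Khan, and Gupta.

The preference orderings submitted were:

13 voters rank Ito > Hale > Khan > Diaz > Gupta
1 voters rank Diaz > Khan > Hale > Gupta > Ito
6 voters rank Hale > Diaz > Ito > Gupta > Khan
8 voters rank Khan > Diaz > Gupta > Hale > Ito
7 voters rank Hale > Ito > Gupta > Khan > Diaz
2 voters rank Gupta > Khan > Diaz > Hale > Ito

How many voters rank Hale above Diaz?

26

Ballots ranking Hale above Diaz: 13+6+7 = 26.
Ballots ranking Diaz above Hale: 1+8+2 = 11.
So 26 of 37 voters prefer Hale to Diaz.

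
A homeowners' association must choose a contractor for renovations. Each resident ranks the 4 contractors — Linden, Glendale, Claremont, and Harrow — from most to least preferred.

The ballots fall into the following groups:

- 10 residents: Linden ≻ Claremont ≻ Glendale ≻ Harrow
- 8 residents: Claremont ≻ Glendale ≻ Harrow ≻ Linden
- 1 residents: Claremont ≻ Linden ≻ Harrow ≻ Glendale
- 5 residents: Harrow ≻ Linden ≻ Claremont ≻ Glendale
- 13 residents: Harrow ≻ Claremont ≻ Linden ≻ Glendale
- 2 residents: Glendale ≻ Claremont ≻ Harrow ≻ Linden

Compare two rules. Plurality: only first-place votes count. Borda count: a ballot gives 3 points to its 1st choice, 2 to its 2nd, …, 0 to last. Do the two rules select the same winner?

No

Plurality first-place counts: Linden 10, Glendale 2, Claremont 9, Harrow 18 → Harrow.
Borda totals: Linden 55, Glendale 32, Claremont 82, Harrow 65 → Claremont.
The two rules disagree: plurality picks Harrow, Borda picks Claremont.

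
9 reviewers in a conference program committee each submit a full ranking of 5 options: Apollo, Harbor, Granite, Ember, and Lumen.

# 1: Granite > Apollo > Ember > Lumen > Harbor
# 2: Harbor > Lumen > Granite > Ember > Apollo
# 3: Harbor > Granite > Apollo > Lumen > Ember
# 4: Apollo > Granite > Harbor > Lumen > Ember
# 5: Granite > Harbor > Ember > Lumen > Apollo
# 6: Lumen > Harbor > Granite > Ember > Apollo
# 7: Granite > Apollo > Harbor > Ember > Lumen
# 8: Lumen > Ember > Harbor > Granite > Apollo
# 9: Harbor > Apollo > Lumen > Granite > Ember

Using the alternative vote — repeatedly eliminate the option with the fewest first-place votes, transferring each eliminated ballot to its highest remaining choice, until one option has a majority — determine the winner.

Harbor

Round 1: Harbor 3, Granite 3, Lumen 2, Apollo 1, Ember 0. Ember has the fewest and is eliminated.
Round 2: Harbor 3, Granite 3, Lumen 2, Apollo 1. Apollo has the fewest and is eliminated.
Round 3: Granite 4, Harbor 3, Lumen 2. Lumen has the fewest and is eliminated.
Round 4: Harbor 5, Granite 4. Harbor has a majority.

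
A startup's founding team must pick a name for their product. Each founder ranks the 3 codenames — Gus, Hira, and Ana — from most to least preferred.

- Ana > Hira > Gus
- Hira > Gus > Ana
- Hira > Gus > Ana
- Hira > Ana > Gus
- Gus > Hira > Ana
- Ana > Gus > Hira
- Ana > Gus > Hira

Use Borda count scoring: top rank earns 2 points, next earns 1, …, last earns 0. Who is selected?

Borda scores:
  Gus: 0 + 1 + 1 + 0 + 2 + 1 + 1 = 6
  Hira: 1 + 2 + 2 + 2 + 1 + 0 + 0 = 8
  Ana: 2 + 0 + 0 + 1 + 0 + 2 + 2 = 7
Hira has the highest total.

Hira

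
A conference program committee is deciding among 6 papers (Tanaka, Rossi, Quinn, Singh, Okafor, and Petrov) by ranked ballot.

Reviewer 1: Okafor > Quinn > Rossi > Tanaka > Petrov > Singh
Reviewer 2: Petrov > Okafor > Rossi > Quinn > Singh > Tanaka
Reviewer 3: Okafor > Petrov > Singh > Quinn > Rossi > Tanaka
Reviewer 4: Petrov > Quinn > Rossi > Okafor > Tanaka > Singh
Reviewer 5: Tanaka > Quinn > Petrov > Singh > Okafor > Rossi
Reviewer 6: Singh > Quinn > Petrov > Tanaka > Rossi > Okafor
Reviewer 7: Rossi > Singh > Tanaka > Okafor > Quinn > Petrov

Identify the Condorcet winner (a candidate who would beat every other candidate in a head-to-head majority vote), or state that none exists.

No Condorcet winner

Head-to-head results (7 voters total):
Tanaka vs Rossi: Rossi wins 5–2.
Tanaka vs Quinn: Quinn wins 5–2.
Tanaka vs Singh: Singh wins 4–3.
Tanaka vs Okafor: Okafor wins 4–3.
Tanaka vs Petrov: Petrov wins 4–3.
Rossi vs Quinn: Quinn wins 5–2.
Rossi vs Singh: Rossi wins 4–3.
Rossi vs Okafor: Okafor wins 4–3.
Rossi vs Petrov: Petrov wins 5–2.
Quinn vs Singh: Quinn wins 4–3.
Quinn vs Okafor: Okafor wins 4–3.
Quinn vs Petrov: Quinn wins 4–3.
Singh vs Okafor: Okafor wins 4–3.
Singh vs Petrov: Petrov wins 5–2.
Okafor vs Petrov: Petrov wins 4–3.
No candidate beats all others: Quinn beats Petrov beats Okafor beats Quinn, a majority cycle.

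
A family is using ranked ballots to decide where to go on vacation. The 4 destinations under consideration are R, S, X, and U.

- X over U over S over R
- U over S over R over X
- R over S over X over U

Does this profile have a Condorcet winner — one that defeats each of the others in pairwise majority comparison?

Head-to-head results (3 voters total):
R vs S: S wins 2–1.
R vs X: R wins 2–1.
R vs U: U wins 2–1.
S vs X: S wins 2–1.
S vs U: U wins 2–1.
X vs U: X wins 2–1.
No candidate beats all others: R beats X beats U beats R, a majority cycle.

No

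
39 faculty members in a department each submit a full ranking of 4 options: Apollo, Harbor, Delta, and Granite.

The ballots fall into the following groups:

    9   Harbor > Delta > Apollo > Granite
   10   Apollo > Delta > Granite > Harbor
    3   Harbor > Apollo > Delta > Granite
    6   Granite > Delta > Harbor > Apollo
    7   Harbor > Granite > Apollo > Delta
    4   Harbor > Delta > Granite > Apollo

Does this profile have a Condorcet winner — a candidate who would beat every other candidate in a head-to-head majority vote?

Head-to-head results (39 voters total):
Apollo vs Harbor: Harbor wins 29–10.
Apollo vs Delta: Apollo wins 20–19.
Apollo vs Granite: Apollo wins 22–17.
Harbor vs Delta: Harbor wins 23–16.
Harbor vs Granite: Harbor wins 23–16.
Delta vs Granite: Delta wins 26–13.
Harbor beats each rival — Apollo (29–10), Delta (23–16), Granite (23–16) — so Harbor is the Condorcet winner.

Yes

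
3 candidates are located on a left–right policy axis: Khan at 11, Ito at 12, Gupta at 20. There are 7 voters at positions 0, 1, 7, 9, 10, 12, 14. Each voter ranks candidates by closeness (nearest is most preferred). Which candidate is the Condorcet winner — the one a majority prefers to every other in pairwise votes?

With single-peaked preferences on a line, the Condorcet winner is the candidate closest to the median voter.
The median voter (position 9) is closest to Khan at 11.
Check: Khan vs Gupta — voters closer to Khan: 7 of 7.

Khan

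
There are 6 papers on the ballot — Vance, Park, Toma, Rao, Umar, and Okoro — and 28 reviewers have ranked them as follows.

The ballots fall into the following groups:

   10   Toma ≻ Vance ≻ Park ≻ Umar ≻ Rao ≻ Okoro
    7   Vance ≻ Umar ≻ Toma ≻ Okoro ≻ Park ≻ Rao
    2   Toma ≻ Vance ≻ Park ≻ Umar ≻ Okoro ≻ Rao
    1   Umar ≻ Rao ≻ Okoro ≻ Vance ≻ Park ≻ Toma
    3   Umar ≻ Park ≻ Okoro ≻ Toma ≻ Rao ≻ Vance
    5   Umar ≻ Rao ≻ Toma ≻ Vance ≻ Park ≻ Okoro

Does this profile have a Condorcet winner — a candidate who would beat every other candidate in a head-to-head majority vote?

No

Head-to-head results (28 voters total):
Vance vs Park: Vance wins 25–3.
Vance vs Toma: Toma wins 20–8.
Vance vs Rao: Vance wins 19–9.
Vance vs Umar: Vance wins 19–9.
Vance vs Okoro: Vance wins 24–4.
Park vs Toma: Toma wins 24–4.
Park vs Rao: Park wins 22–6.
Park vs Umar: Umar wins 16–12.
Park vs Okoro: Park wins 20–8.
Toma vs Rao: Toma wins 22–6.
Toma vs Umar: Umar wins 16–12.
Toma vs Okoro: Toma wins 24–4.
Rao vs Umar: Umar wins 28–0.
Rao vs Okoro: Rao wins 16–12.
Umar vs Okoro: Umar wins 28–0.
No candidate beats all others: Vance beats Umar beats Toma beats Vance, a majority cycle.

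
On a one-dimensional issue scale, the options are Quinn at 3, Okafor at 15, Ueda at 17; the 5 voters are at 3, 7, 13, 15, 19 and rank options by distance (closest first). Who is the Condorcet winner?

With single-peaked preferences on a line, the Condorcet winner is the candidate closest to the median voter.
The median voter (position 13) is closest to Okafor at 15.
Check: Okafor vs Quinn — voters closer to Okafor: 3 of 5.

Okafor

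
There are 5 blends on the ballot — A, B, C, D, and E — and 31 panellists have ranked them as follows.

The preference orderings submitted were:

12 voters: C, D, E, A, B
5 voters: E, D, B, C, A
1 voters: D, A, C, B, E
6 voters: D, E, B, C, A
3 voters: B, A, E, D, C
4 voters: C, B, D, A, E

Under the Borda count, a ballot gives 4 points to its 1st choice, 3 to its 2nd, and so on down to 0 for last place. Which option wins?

Borda scores:
  A: 12·1 + 5·0 + 3 + 6·0 + 3·3 + 4·1 = 28
  B: 12·0 + 5·2 + 1 + 6·2 + 3·4 + 4·3 = 47
  C: 12·4 + 5·1 + 2 + 6·1 + 3·0 + 4·4 = 77
  D: 12·3 + 5·3 + 4 + 6·4 + 3·1 + 4·2 = 90
  E: 12·2 + 5·4 + 0 + 6·3 + 3·2 + 4·0 = 68
D has the highest total.

D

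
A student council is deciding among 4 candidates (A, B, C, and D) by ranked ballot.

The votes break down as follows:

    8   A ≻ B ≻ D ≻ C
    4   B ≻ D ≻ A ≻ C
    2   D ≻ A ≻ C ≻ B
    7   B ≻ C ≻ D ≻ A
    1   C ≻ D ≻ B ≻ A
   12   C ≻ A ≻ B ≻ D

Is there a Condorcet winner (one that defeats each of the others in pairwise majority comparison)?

Head-to-head results (34 voters total):
A vs B: A wins 22–12.
A vs C: C wins 20–14.
A vs D: A wins 20–14.
B vs C: B wins 19–15.
B vs D: B wins 31–3.
C vs D: C wins 20–14.
No candidate beats all others: A beats B beats C beats A, a majority cycle.

No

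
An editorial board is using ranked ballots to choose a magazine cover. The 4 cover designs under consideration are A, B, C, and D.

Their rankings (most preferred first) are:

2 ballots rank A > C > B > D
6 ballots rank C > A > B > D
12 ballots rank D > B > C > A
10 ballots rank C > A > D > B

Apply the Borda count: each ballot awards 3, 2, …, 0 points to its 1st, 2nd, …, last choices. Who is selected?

C

Borda scores:
  A: 2·3 + 6·2 + 12·0 + 10·2 = 38
  B: 2·1 + 6·1 + 12·2 + 10·0 = 32
  C: 2·2 + 6·3 + 12·1 + 10·3 = 64
  D: 2·0 + 6·0 + 12·3 + 10·1 = 46
C has the highest total.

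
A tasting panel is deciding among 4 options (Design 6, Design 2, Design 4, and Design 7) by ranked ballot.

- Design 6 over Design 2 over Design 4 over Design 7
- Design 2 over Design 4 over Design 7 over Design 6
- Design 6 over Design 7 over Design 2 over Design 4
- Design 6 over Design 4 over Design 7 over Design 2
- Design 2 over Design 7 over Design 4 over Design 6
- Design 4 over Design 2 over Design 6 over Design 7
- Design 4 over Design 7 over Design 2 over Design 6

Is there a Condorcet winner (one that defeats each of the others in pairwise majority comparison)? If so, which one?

Head-to-head results (7 voters total):
Design 6 vs Design 2: Design 2 wins 4–3.
Design 6 vs Design 4: Design 4 wins 4–3.
Design 6 vs Design 7: Design 6 wins 4–3.
Design 2 vs Design 4: Design 2 wins 4–3.
Design 2 vs Design 7: Design 2 wins 4–3.
Design 4 vs Design 7: Design 4 wins 5–2.
Design 2 beats each rival — Design 6 (4–3), Design 4 (4–3), Design 7 (4–3) — so Design 2 is the Condorcet winner.

Design 2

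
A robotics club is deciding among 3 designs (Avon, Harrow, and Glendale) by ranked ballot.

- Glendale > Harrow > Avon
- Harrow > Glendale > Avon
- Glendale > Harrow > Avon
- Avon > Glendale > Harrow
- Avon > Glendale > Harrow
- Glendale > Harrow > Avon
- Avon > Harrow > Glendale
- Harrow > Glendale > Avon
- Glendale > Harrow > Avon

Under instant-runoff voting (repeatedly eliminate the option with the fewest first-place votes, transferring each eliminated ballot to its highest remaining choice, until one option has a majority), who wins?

Round 1: Glendale 4, Avon 3, Harrow 2. Harrow has the fewest and is eliminated.
Round 2: Glendale 6, Avon 3. Glendale has a majority.

Glendale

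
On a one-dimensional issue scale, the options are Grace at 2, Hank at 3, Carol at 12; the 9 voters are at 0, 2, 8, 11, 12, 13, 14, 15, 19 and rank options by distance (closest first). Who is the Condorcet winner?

Carol

With single-peaked preferences on a line, the Condorcet winner is the candidate closest to the median voter.
The median voter (position 12) is closest to Carol at 12.
Check: Carol vs Grace — voters closer to Carol: 7 of 9.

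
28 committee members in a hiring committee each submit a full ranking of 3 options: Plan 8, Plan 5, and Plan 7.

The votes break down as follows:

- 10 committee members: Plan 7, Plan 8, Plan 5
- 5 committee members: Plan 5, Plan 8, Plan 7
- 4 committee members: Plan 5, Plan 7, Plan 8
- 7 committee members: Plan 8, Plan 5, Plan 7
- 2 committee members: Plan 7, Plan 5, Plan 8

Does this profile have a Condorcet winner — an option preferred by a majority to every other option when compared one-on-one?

No

Head-to-head results (28 voters total):
Plan 8 vs Plan 5: Plan 8 wins 17–11.
Plan 8 vs Plan 7: Plan 7 wins 16–12.
Plan 5 vs Plan 7: Plan 5 wins 16–12.
No candidate beats all others: Plan 8 beats Plan 5 beats Plan 7 beats Plan 8, a majority cycle.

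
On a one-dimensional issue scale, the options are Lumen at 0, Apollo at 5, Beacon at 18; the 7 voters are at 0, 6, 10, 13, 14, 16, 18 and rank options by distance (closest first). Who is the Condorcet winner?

With single-peaked preferences on a line, the Condorcet winner is the candidate closest to the median voter.
The median voter (position 13) is closest to Beacon at 18.
Check: Beacon vs Lumen — voters closer to Beacon: 5 of 7.

Beacon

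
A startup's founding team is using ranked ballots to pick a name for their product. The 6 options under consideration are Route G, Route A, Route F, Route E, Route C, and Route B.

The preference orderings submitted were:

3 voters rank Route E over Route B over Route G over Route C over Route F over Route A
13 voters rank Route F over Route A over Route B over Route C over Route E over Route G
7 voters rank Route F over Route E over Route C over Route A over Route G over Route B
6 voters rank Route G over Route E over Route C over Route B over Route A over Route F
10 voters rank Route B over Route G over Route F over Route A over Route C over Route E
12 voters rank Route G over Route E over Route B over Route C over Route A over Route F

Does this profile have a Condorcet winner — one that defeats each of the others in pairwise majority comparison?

No

Head-to-head results (51 voters total):
Route G vs Route A: Route G wins 31–20.
Route G vs Route F: Route G wins 31–20.
Route G vs Route E: Route G wins 28–23.
Route G vs Route C: Route G wins 31–20.
Route G vs Route B: Route B wins 26–25.
Route A vs Route F: Route F wins 33–18.
Route A vs Route E: Route E wins 28–23.
Route A vs Route C: Route C wins 28–23.
Route A vs Route B: Route B wins 31–20.
Route F vs Route E: Route F wins 30–21.
Route F vs Route C: Route F wins 30–21.
Route F vs Route B: Route B wins 31–20.
Route E vs Route C: Route E wins 28–23.
Route E vs Route B: Route E wins 28–23.
Route C vs Route B: Route B wins 38–13.
No candidate beats all others: Route G beats Route E beats Route B beats Route G, a majority cycle.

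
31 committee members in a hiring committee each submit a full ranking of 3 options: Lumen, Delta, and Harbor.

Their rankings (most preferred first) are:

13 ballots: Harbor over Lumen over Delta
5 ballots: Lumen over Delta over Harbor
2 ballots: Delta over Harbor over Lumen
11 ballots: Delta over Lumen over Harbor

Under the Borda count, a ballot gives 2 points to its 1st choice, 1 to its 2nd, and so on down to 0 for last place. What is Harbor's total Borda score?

28

Borda scores:
  Lumen: 13·1 + 5·2 + 2·0 + 11·1 = 34
  Delta: 13·0 + 5·1 + 2·2 + 11·2 = 31
  Harbor: 13·2 + 5·0 + 2·1 + 11·0 = 28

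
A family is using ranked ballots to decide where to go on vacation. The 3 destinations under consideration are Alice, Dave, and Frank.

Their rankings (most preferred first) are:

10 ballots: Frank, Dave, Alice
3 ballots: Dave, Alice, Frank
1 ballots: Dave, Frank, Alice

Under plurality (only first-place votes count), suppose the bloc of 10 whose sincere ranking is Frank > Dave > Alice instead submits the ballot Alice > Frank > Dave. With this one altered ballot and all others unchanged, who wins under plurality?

First-place totals with the altered ballot: Alice 10, Dave 4, Frank 0.
The switch changes the winner from Frank to Alice.

Alice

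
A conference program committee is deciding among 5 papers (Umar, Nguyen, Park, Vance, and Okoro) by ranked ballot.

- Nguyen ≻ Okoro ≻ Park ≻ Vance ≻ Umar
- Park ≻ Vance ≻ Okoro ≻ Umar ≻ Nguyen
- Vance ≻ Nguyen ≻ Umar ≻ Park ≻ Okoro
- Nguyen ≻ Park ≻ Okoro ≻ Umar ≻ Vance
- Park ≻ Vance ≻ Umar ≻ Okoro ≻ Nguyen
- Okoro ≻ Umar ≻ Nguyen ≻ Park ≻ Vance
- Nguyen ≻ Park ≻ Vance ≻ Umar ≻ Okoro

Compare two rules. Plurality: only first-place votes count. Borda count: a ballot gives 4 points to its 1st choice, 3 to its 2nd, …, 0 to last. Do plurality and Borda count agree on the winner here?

Plurality first-place counts: Umar 0, Nguyen 3, Park 2, Vance 1, Okoro 1 → Nguyen.
Borda totals: Umar 10, Nguyen 17, Park 18, Vance 13, Okoro 12 → Park.
The two rules disagree: plurality picks Nguyen, Borda picks Park.

No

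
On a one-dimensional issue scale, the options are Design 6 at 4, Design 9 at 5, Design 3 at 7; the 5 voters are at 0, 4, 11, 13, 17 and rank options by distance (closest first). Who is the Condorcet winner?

Design 3

With single-peaked preferences on a line, the Condorcet winner is the candidate closest to the median voter.
The median voter (position 11) is closest to Design 3 at 7.
Check: Design 3 vs Design 9 — voters closer to Design 3: 3 of 5.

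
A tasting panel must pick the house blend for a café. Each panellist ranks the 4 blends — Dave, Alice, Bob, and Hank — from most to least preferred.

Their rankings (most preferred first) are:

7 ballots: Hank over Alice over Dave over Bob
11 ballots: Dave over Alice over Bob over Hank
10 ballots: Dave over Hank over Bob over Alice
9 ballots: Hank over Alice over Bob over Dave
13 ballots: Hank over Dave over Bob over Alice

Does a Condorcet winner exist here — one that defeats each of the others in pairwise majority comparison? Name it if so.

Head-to-head results (50 voters total):
Dave vs Alice: Dave wins 34–16.
Dave vs Bob: Dave wins 41–9.
Dave vs Hank: Hank wins 29–21.
Alice vs Bob: Alice wins 27–23.
Alice vs Hank: Hank wins 39–11.
Bob vs Hank: Hank wins 39–11.
Hank beats each rival — Dave (29–21), Alice (39–11), Bob (39–11) — so Hank is the Condorcet winner.

Hank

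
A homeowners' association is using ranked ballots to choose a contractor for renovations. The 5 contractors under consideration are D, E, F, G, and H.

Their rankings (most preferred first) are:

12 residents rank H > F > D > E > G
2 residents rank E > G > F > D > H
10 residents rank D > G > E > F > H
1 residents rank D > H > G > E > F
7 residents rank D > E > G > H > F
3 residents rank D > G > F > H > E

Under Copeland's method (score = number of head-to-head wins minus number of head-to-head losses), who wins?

D

Pairwise results:
  D vs E: D wins 33–2.
  D vs F: D wins 21–14.
  D vs G: D wins 33–2.
  D vs H: D wins 23–12.
  E vs F: E wins 20–15.
  E vs G: E wins 21–14.
  E vs H: E wins 19–16.
  F vs G: G wins 23–12.
  F vs H: H wins 20–15.
  G vs H: G wins 22–13.
Copeland scores (wins − losses):
  D: 4 − 0 = 4
  E: 3 − 1 = 2
  F: 0 − 4 = -4
  G: 2 − 2 = 0
  H: 1 − 3 = -2
D has the best Copeland score.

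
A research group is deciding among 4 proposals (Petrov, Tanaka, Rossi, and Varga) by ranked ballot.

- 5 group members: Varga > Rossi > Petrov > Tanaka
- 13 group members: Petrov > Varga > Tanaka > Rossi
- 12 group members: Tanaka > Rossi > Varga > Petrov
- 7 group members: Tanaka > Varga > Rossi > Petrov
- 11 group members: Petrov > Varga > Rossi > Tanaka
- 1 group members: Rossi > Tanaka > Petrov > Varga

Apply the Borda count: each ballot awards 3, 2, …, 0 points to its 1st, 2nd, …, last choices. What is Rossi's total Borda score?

Borda scores:
  Petrov: 5·1 + 13·3 + 12·0 + 7·0 + 11·3 + 1 = 78
  Tanaka: 5·0 + 13·1 + 12·3 + 7·3 + 11·0 + 2 = 72
  Rossi: 5·2 + 13·0 + 12·2 + 7·1 + 11·1 + 3 = 55
  Varga: 5·3 + 13·2 + 12·1 + 7·2 + 11·2 + 0 = 89

55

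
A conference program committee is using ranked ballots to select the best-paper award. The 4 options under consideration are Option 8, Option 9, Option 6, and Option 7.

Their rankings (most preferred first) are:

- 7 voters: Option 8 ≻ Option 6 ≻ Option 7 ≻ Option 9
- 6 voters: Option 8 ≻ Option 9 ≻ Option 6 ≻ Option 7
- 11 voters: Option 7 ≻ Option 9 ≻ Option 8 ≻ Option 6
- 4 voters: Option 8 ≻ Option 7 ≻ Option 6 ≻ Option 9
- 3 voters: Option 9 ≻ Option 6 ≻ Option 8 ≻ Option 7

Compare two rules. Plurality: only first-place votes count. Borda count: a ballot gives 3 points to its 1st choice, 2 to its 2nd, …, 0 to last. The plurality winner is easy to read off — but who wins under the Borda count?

Option 8

Plurality first-place counts: Option 8 17, Option 9 3, Option 6 0, Option 7 11 → Option 8.
Borda totals: Option 8 65, Option 9 43, Option 6 30, Option 7 48 → Option 8.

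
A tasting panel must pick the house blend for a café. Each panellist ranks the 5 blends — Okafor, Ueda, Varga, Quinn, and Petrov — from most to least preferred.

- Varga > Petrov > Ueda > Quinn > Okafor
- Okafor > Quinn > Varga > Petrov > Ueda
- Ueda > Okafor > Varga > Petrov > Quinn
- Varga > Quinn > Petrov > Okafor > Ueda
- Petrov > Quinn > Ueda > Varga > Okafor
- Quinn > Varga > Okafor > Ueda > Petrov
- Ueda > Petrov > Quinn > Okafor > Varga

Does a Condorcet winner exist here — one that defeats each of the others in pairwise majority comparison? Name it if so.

Head-to-head results (7 voters total):
Okafor vs Ueda: Ueda wins 4–3.
Okafor vs Varga: Varga wins 4–3.
Okafor vs Quinn: Quinn wins 5–2.
Okafor vs Petrov: Petrov wins 4–3.
Ueda vs Varga: Varga wins 4–3.
Ueda vs Quinn: Quinn wins 4–3.
Ueda vs Petrov: Petrov wins 4–3.
Varga vs Quinn: Quinn wins 4–3.
Varga vs Petrov: Varga wins 5–2.
Quinn vs Petrov: Petrov wins 4–3.
No candidate beats all others: Varga beats Petrov beats Quinn beats Varga, a majority cycle.

There is no Condorcet winner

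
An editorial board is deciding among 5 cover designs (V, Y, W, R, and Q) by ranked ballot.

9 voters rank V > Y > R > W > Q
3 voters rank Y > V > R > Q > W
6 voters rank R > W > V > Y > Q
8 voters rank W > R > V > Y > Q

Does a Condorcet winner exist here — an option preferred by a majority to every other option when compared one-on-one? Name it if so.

R

Head-to-head results (26 voters total):
V vs Y: V wins 23–3.
V vs W: W wins 14–12.
V vs R: R wins 14–12.
V vs Q: V wins 26–0.
Y vs W: W wins 14–12.
Y vs R: R wins 14–12.
Y vs Q: Y wins 26–0.
W vs R: R wins 18–8.
W vs Q: W wins 23–3.
R vs Q: R wins 26–0.
R beats each rival — V (14–12), Y (14–12), W (18–8), Q (26–0) — so R is the Condorcet winner.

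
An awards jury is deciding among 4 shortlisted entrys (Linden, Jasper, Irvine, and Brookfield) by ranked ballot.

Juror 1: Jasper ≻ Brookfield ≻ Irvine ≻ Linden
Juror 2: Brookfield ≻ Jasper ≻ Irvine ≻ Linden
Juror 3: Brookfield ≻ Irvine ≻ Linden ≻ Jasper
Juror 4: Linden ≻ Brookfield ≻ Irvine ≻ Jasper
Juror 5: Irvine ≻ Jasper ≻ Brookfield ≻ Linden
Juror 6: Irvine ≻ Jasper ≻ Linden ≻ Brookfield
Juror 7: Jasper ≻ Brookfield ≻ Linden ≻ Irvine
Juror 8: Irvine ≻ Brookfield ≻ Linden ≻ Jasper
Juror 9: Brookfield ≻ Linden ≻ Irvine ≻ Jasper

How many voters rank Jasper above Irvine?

3

Ballots ranking Jasper above Irvine: 3.
Ballots ranking Irvine above Jasper: 6.
So 3 of 9 voters prefer Jasper to Irvine.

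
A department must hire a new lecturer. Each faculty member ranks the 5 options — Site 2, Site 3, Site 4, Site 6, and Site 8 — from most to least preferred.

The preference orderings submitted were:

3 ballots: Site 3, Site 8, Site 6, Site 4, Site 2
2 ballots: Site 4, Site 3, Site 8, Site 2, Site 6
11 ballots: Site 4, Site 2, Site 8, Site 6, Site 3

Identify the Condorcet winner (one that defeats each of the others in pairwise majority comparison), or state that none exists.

Site 4

Head-to-head results (16 voters total):
Site 2 vs Site 3: Site 2 wins 11–5.
Site 2 vs Site 4: Site 4 wins 16–0.
Site 2 vs Site 6: Site 2 wins 13–3.
Site 2 vs Site 8: Site 2 wins 11–5.
Site 3 vs Site 4: Site 4 wins 13–3.
Site 3 vs Site 6: Site 6 wins 11–5.
Site 3 vs Site 8: Site 8 wins 11–5.
Site 4 vs Site 6: Site 4 wins 13–3.
Site 4 vs Site 8: Site 4 wins 13–3.
Site 6 vs Site 8: Site 8 wins 16–0.
Site 4 beats each rival — Site 2 (16–0), Site 3 (13–3), Site 6 (13–3), Site 8 (13–3) — so Site 4 is the Condorcet winner.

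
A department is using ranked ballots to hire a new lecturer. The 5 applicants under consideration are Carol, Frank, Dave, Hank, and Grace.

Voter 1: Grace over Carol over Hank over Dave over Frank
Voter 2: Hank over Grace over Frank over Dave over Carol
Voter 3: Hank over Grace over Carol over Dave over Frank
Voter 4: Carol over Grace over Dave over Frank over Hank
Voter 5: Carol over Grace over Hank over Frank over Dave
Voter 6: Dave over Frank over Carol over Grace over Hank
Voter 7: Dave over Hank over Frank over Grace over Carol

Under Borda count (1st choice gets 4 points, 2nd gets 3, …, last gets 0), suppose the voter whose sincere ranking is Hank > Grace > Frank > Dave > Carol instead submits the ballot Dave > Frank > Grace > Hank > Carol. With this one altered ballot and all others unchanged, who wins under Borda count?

Borda totals with the altered ballot: Carol 15, Frank 10, Dave 16, Hank 12, Grace 17.
The winner is unchanged: still Grace.

Grace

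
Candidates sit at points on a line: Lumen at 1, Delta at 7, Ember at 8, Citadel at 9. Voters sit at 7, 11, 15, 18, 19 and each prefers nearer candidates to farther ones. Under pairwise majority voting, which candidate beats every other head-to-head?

Citadel

With single-peaked preferences on a line, the Condorcet winner is the candidate closest to the median voter.
The median voter (position 15) is closest to Citadel at 9.
Check: Citadel vs Delta — voters closer to Citadel: 4 of 5.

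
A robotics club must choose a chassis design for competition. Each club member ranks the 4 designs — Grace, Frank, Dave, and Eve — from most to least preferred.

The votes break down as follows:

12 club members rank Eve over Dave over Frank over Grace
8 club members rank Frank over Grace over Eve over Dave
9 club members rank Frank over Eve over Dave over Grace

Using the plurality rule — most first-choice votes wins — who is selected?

First-place vote totals:
  Grace: 0
  Frank: 17
  Dave: 0
  Eve: 12
Frank has the most first-place votes.

Frank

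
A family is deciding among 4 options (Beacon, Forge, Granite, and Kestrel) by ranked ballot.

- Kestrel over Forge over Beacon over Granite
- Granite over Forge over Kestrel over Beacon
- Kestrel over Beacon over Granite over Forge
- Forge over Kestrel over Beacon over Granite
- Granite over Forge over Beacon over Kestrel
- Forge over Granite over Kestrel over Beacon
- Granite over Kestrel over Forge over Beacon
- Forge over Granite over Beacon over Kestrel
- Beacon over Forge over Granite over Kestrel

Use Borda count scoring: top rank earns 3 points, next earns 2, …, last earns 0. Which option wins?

Forge

Borda scores:
  Beacon: 1 + 0 + 2 + 1 + 1 + 0 + 0 + 1 + 3 = 9
  Forge: 2 + 2 + 0 + 3 + 2 + 3 + 1 + 3 + 2 = 18
  Granite: 0 + 3 + 1 + 0 + 3 + 2 + 3 + 2 + 1 = 15
  Kestrel: 3 + 1 + 3 + 2 + 0 + 1 + 2 + 0 + 0 = 12
Forge has the highest total.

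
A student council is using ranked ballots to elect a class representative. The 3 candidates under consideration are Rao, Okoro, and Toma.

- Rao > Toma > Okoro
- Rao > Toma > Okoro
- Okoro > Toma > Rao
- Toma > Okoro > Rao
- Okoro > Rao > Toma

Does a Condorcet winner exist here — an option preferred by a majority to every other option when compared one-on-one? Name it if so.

None — there is no Condorcet winner

Head-to-head results (5 voters total):
Rao vs Okoro: Okoro wins 3–2.
Rao vs Toma: Rao wins 3–2.
Okoro vs Toma: Toma wins 3–2.
No candidate beats all others: Rao beats Toma beats Okoro beats Rao, a majority cycle.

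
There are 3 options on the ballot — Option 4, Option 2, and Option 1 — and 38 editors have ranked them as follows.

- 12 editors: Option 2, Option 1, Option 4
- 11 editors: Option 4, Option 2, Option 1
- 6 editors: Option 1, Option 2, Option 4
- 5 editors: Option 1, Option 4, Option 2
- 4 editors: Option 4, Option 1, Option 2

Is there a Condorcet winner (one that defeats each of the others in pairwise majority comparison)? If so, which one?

Head-to-head results (38 voters total):
Option 4 vs Option 2: Option 4 wins 20–18.
Option 4 vs Option 1: Option 1 wins 23–15.
Option 2 vs Option 1: Option 2 wins 23–15.
No candidate beats all others: Option 4 beats Option 2 beats Option 1 beats Option 4, a majority cycle.

None — there is no Condorcet winner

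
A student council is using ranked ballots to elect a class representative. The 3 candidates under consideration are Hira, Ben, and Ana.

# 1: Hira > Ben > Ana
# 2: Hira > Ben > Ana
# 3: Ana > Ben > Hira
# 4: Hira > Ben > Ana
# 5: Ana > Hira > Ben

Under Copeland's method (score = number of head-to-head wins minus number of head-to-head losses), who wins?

Hira

Pairwise results:
  Hira vs Ben: Hira wins 4–1.
  Hira vs Ana: Hira wins 3–2.
  Ben vs Ana: Ben wins 3–2.
Copeland scores (wins − losses):
  Hira: 2 − 0 = 2
  Ben: 1 − 1 = 0
  Ana: 0 − 2 = -2
Hira has the best Copeland score.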